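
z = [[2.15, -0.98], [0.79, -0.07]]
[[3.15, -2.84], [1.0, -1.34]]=z @[[1.22,-1.79],[-0.54,-1.03]]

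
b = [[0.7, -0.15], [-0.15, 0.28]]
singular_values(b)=[0.75, 0.23]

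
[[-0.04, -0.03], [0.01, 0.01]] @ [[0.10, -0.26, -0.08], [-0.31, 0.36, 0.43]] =[[0.01, -0.00, -0.01], [-0.0, 0.0, 0.0]]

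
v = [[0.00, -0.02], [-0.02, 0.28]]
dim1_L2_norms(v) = [0.02, 0.28]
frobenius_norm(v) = 0.28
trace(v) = 0.28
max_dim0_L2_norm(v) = 0.28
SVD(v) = [[0.07,-1.00],[-1.00,-0.07]] @ diag([0.2814213562373096, 0.001421356237309506]) @ [[0.07, -1.00], [1.0, 0.07]]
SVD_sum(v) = [[0.0, -0.02], [-0.02, 0.28]] + [[-0.0, -0.00], [-0.0, -0.00]]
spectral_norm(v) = 0.28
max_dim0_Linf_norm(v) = 0.28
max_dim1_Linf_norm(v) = 0.28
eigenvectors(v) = [[-1.00, 0.07], [-0.07, -1.00]]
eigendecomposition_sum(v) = [[-0.00, -0.0], [-0.00, -0.00]] + [[0.00, -0.02], [-0.02, 0.28]]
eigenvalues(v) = [-0.0, 0.28]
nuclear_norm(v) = 0.28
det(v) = -0.00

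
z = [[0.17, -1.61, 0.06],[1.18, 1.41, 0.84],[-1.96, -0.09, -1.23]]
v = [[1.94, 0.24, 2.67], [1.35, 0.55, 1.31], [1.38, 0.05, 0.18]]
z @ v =[[-1.76, -0.84, -1.64], [5.35, 1.10, 5.15], [-5.62, -0.58, -5.57]]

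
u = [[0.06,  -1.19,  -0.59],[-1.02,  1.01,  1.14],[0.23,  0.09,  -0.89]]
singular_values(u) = [2.24, 0.87, 0.46]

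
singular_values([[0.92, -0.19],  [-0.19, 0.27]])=[0.97, 0.22]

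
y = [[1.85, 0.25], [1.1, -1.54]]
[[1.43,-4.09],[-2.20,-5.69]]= y @ [[0.53, -2.47], [1.81, 1.93]]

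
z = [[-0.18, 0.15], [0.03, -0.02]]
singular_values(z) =[0.24, 0.0]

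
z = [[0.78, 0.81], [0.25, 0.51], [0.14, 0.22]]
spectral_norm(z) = 1.28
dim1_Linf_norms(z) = [0.81, 0.51, 0.22]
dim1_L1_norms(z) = [1.59, 0.76, 0.36]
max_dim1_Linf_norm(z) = 0.81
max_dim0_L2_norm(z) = 0.98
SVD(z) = [[-0.88, 0.47],[-0.43, -0.86],[-0.20, -0.22]] @ diag([1.2764984110257447, 0.1601618139531056]) @ [[-0.64,-0.77],[0.77,-0.64]]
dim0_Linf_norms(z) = [0.78, 0.81]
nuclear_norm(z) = 1.44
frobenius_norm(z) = 1.29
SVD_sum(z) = [[0.72,  0.86], [0.35,  0.42], [0.17,  0.2]] + [[0.06, -0.05],[-0.10, 0.09],[-0.03, 0.02]]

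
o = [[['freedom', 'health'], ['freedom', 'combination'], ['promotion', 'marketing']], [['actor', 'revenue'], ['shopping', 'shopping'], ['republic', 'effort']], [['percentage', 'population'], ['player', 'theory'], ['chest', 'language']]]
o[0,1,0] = 'freedom'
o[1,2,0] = 'republic'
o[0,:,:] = [['freedom', 'health'], ['freedom', 'combination'], ['promotion', 'marketing']]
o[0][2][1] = 'marketing'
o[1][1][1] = 'shopping'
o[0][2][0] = 'promotion'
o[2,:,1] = ['population', 'theory', 'language']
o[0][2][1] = 'marketing'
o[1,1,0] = 'shopping'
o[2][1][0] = 'player'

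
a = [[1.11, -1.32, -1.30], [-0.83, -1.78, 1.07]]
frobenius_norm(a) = 3.11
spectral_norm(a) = 2.24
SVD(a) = [[0.11, 0.99], [0.99, -0.11]] @ diag([2.2374697377303634, 2.1588027174201954]) @ [[-0.31, -0.85, 0.41],  [0.55, -0.52, -0.65]]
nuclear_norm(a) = 4.40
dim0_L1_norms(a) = [1.94, 3.1, 2.37]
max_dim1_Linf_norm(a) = 1.78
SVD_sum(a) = [[-0.08, -0.21, 0.1], [-0.7, -1.9, 0.92]] + [[1.19, -1.11, -1.40], [-0.13, 0.12, 0.15]]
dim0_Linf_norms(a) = [1.11, 1.78, 1.3]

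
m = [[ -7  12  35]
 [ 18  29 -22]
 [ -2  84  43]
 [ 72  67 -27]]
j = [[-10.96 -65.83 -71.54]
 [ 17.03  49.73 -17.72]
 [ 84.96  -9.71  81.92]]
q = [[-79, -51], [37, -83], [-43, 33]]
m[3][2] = -27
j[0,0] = -10.96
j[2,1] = -9.71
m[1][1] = 29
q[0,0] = -79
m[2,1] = 84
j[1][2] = -17.72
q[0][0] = -79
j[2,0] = 84.96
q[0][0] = -79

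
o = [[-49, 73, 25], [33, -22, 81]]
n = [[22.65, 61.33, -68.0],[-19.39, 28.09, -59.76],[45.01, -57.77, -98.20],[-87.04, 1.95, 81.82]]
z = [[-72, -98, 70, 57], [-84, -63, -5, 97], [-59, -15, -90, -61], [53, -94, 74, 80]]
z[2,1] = -15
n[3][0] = -87.04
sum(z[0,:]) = -43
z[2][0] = -59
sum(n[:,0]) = -38.77000000000001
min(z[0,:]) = -98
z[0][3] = 57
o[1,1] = -22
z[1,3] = 97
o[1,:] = [33, -22, 81]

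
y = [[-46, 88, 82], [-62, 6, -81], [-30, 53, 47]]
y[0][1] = 88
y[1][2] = -81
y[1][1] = 6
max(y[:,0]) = -30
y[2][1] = 53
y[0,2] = 82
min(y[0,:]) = -46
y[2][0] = -30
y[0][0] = -46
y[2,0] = -30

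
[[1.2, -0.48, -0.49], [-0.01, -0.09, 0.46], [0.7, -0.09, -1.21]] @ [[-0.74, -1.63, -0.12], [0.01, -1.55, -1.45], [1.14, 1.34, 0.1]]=[[-1.45, -1.87, 0.5], [0.53, 0.77, 0.18], [-1.9, -2.62, -0.07]]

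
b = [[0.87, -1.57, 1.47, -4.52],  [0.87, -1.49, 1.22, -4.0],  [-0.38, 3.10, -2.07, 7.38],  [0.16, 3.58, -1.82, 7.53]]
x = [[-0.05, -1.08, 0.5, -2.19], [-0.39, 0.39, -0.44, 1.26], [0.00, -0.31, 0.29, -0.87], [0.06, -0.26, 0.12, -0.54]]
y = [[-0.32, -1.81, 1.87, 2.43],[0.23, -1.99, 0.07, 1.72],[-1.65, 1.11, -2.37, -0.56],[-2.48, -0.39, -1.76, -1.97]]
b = y @ x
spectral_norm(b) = 13.64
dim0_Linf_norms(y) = [2.48, 1.99, 2.37, 2.43]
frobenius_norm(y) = 6.55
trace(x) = 0.09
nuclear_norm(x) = 3.62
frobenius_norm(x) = 3.10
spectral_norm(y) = 5.51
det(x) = 0.00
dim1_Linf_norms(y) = [2.43, 1.99, 2.37, 2.48]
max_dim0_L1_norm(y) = 6.68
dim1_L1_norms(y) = [6.43, 4.01, 5.69, 6.6]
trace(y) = -6.65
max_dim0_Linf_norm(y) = 2.48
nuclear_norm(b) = 15.05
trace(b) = 4.84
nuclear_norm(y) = 11.15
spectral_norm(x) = 3.07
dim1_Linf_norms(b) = [4.52, 4.0, 7.38, 7.53]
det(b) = 0.01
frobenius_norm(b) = 13.70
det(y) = 28.14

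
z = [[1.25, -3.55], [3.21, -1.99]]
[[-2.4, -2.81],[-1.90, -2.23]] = z @[[-0.22,  -0.26], [0.60,  0.7]]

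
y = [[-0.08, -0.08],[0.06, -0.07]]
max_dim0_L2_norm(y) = 0.11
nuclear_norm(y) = 0.21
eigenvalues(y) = [(-0.08+0.07j), (-0.08-0.07j)]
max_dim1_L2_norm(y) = 0.11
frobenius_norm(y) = 0.15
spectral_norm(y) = 0.11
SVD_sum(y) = [[-0.07, -0.09], [-0.01, -0.02]] + [[-0.01, 0.01], [0.07, -0.05]]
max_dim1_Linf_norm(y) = 0.08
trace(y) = -0.15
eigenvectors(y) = [[0.76+0.00j, (0.76-0j)], [(-0.05-0.65j), (-0.05+0.65j)]]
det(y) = 0.01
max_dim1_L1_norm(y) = 0.16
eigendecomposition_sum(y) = [[-0.04+0.03j, -0.04-0.04j], [0.03+0.03j, -0.04+0.04j]] + [[-0.04-0.03j, (-0.04+0.04j)], [0.03-0.03j, (-0.04-0.04j)]]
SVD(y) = [[0.98, 0.18], [0.18, -0.98]] @ diag([0.1137717625309149, 0.09141108275591703]) @ [[-0.60, -0.80], [-0.80, 0.6]]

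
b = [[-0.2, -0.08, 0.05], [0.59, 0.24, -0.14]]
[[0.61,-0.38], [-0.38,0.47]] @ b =[[-0.35, -0.14, 0.08], [0.35, 0.14, -0.08]]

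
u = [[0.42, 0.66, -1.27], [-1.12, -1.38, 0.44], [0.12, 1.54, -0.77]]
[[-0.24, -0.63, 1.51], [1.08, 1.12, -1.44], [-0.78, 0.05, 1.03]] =u@ [[-0.32, -1.21, 0.72],[-0.59, 0.24, 0.19],[-0.22, 0.22, -0.85]]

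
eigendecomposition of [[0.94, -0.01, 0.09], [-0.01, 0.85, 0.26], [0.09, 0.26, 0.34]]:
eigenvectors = [[0.12, 0.76, 0.64], [0.38, -0.63, 0.68], [-0.92, -0.16, 0.36]]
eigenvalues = [0.22, 0.93, 0.98]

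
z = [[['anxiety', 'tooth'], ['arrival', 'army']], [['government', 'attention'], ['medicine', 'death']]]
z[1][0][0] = 'government'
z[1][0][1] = 'attention'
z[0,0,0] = 'anxiety'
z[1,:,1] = ['attention', 'death']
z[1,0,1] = 'attention'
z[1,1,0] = 'medicine'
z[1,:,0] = ['government', 'medicine']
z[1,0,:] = ['government', 'attention']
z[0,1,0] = 'arrival'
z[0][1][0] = 'arrival'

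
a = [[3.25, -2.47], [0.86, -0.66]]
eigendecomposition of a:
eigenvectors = [[0.97, 0.6],[0.26, 0.80]]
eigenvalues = [2.6, -0.01]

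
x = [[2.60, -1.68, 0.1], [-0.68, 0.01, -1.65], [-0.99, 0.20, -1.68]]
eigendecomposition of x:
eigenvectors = [[-0.97, 0.25, -0.54], [0.11, 0.69, -0.82], [0.22, 0.68, 0.22]]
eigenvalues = [2.76, -1.84, 0.0]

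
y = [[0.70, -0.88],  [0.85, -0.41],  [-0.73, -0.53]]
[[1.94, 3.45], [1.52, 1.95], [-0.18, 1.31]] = y@ [[1.17, 0.66], [-1.27, -3.39]]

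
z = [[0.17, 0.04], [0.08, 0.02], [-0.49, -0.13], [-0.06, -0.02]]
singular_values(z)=[0.55, 0.01]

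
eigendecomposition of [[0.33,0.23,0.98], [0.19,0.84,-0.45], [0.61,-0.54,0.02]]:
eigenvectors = [[0.67, -0.84, 0.57],[-0.27, -0.42, -0.57],[-0.69, -0.35, 0.59]]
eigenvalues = [-0.78, 0.85, 1.12]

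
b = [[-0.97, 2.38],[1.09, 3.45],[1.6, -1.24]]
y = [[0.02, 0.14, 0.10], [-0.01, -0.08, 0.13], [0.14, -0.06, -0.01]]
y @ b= [[0.29, 0.41], [0.13, -0.46], [-0.22, 0.14]]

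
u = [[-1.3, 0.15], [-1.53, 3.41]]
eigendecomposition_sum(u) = [[-1.26, 0.04], [-0.41, 0.01]] + [[-0.04, 0.11],[-1.12, 3.4]]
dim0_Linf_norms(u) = [1.53, 3.41]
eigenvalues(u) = [-1.25, 3.36]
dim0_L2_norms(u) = [2.01, 3.41]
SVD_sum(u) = [[-0.34, 0.65], [-1.72, 3.31]] + [[-0.96, -0.50], [0.19, 0.1]]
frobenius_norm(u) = 3.96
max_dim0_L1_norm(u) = 3.56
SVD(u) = [[0.19, 0.98],[0.98, -0.19]] @ diag([3.8025658848700883, 1.1054377826102042]) @ [[-0.46,0.89], [-0.89,-0.46]]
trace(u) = 2.11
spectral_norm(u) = 3.80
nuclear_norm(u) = 4.91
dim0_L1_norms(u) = [2.83, 3.56]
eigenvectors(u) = [[-0.95, -0.03], [-0.31, -1.00]]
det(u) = -4.20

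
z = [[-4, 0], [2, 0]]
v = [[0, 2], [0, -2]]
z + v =[[-4, 2], [2, -2]]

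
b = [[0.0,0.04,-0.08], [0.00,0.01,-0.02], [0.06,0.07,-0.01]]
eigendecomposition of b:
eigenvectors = [[(-0.7+0j),(-0.7-0j),0.70+0.00j], [(-0.18-0j),(-0.18+0j),-0.64+0.00j], [-0.09+0.69j,-0.09-0.69j,(-0.32+0j)]]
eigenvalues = [(-0+0.08j), (-0-0.08j), 0j]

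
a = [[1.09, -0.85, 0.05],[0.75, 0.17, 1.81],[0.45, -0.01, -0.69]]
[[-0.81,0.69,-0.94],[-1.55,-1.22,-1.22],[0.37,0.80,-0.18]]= a @ [[-0.34, 0.48, -0.87], [0.47, -0.25, -0.03], [-0.76, -0.85, -0.31]]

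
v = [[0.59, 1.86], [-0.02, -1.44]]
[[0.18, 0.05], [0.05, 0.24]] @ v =[[0.11, 0.26], [0.02, -0.25]]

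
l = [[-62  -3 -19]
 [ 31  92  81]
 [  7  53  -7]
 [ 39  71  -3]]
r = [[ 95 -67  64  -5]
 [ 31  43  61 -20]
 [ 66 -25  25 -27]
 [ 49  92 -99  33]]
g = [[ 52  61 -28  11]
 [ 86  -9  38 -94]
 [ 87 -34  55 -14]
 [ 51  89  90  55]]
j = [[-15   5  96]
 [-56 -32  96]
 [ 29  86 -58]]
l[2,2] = -7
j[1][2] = 96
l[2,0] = 7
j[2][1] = 86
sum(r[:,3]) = -19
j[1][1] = -32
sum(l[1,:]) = 204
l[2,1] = 53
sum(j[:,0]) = -42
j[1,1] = -32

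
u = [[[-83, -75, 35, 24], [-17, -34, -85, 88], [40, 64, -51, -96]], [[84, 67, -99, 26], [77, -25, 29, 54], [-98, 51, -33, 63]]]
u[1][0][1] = 67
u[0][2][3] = -96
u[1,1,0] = 77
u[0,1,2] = -85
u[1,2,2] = -33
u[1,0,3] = 26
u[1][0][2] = -99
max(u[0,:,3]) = 88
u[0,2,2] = -51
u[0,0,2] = 35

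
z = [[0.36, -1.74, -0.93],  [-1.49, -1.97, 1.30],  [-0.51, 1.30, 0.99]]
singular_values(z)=[3.01, 2.39, 0.0]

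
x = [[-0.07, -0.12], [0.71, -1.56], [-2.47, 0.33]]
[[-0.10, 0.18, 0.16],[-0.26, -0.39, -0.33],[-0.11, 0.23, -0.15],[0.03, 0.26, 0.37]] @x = [[-0.26, -0.22], [0.56, 0.53], [0.54, -0.40], [-0.73, -0.29]]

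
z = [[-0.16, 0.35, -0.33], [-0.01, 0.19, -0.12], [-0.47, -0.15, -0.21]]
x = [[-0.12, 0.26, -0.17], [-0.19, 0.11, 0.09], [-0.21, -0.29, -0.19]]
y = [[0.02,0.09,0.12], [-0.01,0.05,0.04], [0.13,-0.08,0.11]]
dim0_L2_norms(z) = [0.5, 0.43, 0.41]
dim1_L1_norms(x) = [0.55, 0.39, 0.69]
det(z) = -0.00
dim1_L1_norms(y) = [0.23, 0.1, 0.32]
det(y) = 0.00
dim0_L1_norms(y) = [0.16, 0.22, 0.27]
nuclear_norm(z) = 1.09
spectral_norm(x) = 0.42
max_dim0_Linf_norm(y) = 0.13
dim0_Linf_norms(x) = [0.21, 0.29, 0.19]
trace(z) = -0.18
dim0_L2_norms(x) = [0.31, 0.4, 0.27]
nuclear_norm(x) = 0.96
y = z @ x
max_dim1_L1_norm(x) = 0.69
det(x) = -0.03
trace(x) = -0.20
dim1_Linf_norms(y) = [0.12, 0.05, 0.13]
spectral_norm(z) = 0.62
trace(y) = 0.18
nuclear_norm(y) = 0.35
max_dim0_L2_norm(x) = 0.4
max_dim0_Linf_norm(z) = 0.47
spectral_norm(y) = 0.20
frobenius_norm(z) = 0.77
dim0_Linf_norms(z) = [0.47, 0.35, 0.33]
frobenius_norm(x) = 0.58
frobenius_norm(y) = 0.25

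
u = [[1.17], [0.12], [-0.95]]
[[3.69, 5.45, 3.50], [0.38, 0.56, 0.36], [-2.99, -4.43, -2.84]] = u @ [[3.15, 4.66, 2.99]]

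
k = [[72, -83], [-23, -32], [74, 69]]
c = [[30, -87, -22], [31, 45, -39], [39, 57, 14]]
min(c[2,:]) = 14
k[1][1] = -32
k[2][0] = 74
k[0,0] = 72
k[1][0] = -23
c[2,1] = 57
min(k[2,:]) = 69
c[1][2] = -39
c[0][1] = -87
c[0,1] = -87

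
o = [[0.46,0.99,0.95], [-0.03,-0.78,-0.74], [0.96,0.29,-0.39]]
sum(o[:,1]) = 0.49799999999999994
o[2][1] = 0.291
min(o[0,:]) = 0.457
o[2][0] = 0.96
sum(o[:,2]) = -0.17500000000000004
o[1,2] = -0.735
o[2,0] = 0.96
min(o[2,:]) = -0.389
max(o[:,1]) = 0.991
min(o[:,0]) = -0.03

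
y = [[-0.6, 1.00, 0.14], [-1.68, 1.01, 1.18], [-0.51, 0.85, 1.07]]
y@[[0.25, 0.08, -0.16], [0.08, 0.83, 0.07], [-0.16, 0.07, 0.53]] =[[-0.09, 0.79, 0.24], [-0.53, 0.79, 0.96], [-0.23, 0.74, 0.71]]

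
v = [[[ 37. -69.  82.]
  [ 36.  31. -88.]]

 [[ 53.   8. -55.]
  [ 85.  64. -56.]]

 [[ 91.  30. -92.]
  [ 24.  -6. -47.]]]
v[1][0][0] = 53.0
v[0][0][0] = 37.0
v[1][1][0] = 85.0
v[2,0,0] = 91.0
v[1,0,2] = -55.0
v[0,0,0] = 37.0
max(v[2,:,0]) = 91.0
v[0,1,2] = -88.0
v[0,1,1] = 31.0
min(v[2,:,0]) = 24.0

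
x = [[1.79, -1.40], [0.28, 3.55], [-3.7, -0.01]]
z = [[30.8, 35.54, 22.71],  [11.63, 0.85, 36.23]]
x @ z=[[38.85, 62.43, -10.07], [49.91, 12.97, 134.98], [-114.08, -131.51, -84.39]]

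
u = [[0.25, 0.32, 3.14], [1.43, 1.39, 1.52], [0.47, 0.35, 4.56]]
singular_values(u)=[5.88, 1.7, 0.09]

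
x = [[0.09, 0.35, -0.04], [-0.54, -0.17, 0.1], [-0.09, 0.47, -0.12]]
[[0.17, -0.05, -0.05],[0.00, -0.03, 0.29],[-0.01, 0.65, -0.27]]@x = [[0.05, 0.04, -0.01], [-0.01, 0.14, -0.04], [-0.33, -0.24, 0.1]]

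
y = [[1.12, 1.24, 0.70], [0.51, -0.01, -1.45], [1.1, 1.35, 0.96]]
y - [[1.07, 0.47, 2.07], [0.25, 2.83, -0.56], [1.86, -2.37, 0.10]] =[[0.05, 0.77, -1.37],[0.26, -2.84, -0.89],[-0.76, 3.72, 0.86]]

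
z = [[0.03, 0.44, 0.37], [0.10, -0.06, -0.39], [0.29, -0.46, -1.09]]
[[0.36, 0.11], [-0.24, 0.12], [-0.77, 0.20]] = z @ [[-0.07, 0.44], [0.38, 0.43], [0.53, -0.25]]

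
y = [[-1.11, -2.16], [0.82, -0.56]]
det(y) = 2.39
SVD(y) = [[1.00,  0.06], [0.06,  -1.00]] @ diag([2.432258839043763, 0.983776875055257]) @ [[-0.44, -0.9],[-0.9, 0.44]]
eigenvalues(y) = [(-0.84+1.3j), (-0.84-1.3j)]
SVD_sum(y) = [[-1.06, -2.19], [-0.06, -0.13]] + [[-0.05, 0.03], [0.88, -0.43]]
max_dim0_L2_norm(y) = 2.23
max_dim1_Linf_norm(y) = 2.16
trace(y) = -1.67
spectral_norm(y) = 2.43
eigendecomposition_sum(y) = [[(-0.56+0.56j),(-1.08-0.69j)],[0.41+0.26j,-0.28+0.74j]] + [[(-0.56-0.56j), (-1.08+0.69j)],[0.41-0.26j, -0.28-0.74j]]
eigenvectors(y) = [[0.85+0.00j,  (0.85-0j)], [-0.11-0.51j,  -0.11+0.51j]]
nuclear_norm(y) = 3.42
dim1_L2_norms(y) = [2.43, 0.99]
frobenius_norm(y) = 2.62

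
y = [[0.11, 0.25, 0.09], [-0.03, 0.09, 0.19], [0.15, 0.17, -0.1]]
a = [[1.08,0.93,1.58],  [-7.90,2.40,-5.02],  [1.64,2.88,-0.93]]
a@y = [[0.33, 0.62, 0.12], [-1.69, -2.61, 0.25], [-0.05, 0.51, 0.79]]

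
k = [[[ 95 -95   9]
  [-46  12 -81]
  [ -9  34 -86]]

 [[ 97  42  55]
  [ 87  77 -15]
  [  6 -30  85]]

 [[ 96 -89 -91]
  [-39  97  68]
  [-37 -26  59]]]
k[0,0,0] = 95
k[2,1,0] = -39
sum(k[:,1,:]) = 160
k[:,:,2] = [[9, -81, -86], [55, -15, 85], [-91, 68, 59]]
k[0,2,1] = 34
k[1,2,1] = -30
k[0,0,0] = 95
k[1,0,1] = 42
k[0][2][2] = -86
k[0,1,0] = -46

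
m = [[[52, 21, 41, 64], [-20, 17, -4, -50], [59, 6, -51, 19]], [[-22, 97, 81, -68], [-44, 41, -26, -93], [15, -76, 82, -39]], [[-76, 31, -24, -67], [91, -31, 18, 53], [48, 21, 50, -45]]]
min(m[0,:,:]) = -51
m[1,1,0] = -44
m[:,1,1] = [17, 41, -31]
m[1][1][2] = -26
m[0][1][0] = -20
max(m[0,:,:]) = 64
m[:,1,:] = [[-20, 17, -4, -50], [-44, 41, -26, -93], [91, -31, 18, 53]]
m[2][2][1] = 21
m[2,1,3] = 53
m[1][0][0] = -22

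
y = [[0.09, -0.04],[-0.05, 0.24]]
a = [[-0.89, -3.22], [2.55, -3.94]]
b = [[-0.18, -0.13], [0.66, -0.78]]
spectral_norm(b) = 1.02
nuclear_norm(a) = 7.52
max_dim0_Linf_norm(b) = 0.78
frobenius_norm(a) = 5.76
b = y @ a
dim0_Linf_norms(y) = [0.09, 0.24]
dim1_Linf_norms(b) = [0.18, 0.78]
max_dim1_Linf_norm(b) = 0.78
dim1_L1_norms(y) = [0.13, 0.29]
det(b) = 0.23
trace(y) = 0.33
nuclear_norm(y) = 0.33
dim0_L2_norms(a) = [2.7, 5.09]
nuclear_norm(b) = 1.24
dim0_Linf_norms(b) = [0.66, 0.78]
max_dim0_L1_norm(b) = 0.91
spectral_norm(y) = 0.25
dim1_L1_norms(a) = [4.11, 6.49]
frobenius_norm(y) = 0.26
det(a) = 11.72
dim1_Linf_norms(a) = [3.22, 3.94]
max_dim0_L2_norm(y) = 0.24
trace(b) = -0.96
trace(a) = -4.83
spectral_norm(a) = 5.32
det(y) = 0.02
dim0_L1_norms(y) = [0.14, 0.28]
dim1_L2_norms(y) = [0.1, 0.25]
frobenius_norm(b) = 1.05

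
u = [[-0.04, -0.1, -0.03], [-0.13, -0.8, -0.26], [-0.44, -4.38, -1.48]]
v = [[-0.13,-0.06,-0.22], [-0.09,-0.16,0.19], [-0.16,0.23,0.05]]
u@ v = [[0.02, 0.01, -0.01], [0.13, 0.08, -0.14], [0.69, 0.39, -0.81]]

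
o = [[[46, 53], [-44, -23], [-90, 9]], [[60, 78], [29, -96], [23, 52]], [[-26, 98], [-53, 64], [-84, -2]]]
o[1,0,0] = 60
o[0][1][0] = -44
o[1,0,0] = 60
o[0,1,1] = -23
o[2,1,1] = 64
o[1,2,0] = 23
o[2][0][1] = 98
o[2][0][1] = 98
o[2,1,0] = -53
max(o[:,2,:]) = 52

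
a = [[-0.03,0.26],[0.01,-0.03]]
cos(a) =[[1.00, 0.01],[0.0, 1.0]]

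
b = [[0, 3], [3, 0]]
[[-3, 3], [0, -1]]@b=[[9, -9], [-3, 0]]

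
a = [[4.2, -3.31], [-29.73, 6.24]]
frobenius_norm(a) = 30.84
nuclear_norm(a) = 33.10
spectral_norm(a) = 30.76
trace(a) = 10.44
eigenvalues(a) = [-4.75, 15.19]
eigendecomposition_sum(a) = [[-2.62, -0.79], [-7.08, -2.13]] + [[6.82, -2.52], [-22.65, 8.37]]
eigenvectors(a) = [[-0.35, 0.29],  [-0.94, -0.96]]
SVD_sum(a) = [[4.7, -1.05], [-29.65, 6.6]] + [[-0.50, -2.26], [-0.08, -0.36]]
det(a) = -72.20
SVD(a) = [[-0.16,  0.99], [0.99,  0.16]] @ diag([30.755419865414805, 2.347498434940525]) @ [[-0.98, 0.22], [-0.22, -0.98]]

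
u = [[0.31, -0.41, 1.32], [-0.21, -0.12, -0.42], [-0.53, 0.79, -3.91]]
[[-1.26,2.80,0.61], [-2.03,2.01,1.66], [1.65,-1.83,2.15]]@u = [[-1.30,0.66,-5.22], [-1.93,1.9,-10.01], [-0.24,1.24,-5.46]]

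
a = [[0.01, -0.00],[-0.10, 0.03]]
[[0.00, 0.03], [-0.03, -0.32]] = a @[[0.09, 2.73], [-0.77, -1.65]]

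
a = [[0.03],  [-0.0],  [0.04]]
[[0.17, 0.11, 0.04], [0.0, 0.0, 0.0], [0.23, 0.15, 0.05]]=a@ [[5.69, 3.83, 1.23]]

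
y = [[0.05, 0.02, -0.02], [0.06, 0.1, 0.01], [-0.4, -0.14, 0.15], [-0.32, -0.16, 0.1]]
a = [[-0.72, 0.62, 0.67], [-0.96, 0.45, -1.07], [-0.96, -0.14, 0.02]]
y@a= [[-0.04, 0.04, 0.01], [-0.15, 0.08, -0.07], [0.28, -0.33, -0.12], [0.29, -0.28, -0.04]]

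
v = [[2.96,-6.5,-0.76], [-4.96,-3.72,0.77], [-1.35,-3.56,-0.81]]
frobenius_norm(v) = 10.28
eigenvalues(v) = [6.15, -6.75, -0.97]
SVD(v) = [[-0.74, 0.61, -0.28], [-0.50, -0.78, -0.38], [-0.45, -0.14, 0.88]] @ diag([8.337752832350688, 5.966565211485046, 0.8101094270062944]) @ [[0.11, 0.99, 0.06], [0.98, -0.1, -0.16], [-0.15, 0.08, -0.99]]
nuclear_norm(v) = 15.11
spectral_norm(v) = 8.34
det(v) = 40.30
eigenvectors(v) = [[-0.89, 0.50, 0.16],[0.44, 0.69, -0.02],[-0.05, 0.53, 0.99]]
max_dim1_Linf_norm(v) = 6.5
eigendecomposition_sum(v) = [[4.78,-2.85,-0.84], [-2.38,1.42,0.42], [0.29,-0.17,-0.05]] + [[-1.88, -3.74, 0.24], [-2.57, -5.13, 0.34], [-1.97, -3.92, 0.26]] + [[0.05, 0.09, -0.17], [-0.01, -0.01, 0.02], [0.33, 0.54, -1.02]]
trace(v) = -1.57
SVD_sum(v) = [[-0.66, -6.13, -0.4],[-0.44, -4.14, -0.27],[-0.40, -3.7, -0.24]] + [[3.59, -0.35, -0.58], [-4.56, 0.44, 0.74], [-0.84, 0.08, 0.14]] + [[0.03, -0.02, 0.22], [0.05, -0.02, 0.30], [-0.11, 0.06, -0.70]]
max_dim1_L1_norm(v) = 10.22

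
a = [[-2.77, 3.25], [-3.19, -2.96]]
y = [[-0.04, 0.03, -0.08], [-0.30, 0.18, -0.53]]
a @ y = [[-0.86, 0.5, -1.50], [1.02, -0.63, 1.82]]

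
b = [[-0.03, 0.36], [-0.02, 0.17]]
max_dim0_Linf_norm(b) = 0.36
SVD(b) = [[-0.90, -0.43],[-0.43, 0.9]] @ diag([0.39971539654632604, 0.005253738080005669]) @ [[0.09, -1.0], [-1.00, -0.09]]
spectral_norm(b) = 0.40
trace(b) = 0.14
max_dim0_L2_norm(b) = 0.4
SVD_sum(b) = [[-0.03, 0.36], [-0.02, 0.17]] + [[0.00, 0.00], [-0.0, -0.00]]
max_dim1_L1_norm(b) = 0.39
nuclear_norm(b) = 0.40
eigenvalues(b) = [0.02, 0.12]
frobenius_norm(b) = 0.40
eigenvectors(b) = [[-0.99, -0.92], [-0.13, -0.39]]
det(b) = 0.00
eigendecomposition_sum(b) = [[0.02,  -0.06], [0.00,  -0.01]] + [[-0.05, 0.42],[-0.02, 0.18]]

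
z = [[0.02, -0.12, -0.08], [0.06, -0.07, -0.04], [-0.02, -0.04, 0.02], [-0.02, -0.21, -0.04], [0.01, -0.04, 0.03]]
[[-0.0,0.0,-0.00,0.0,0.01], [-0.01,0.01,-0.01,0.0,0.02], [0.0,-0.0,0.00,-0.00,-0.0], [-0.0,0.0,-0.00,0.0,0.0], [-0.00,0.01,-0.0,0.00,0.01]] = z @ [[-0.14, 0.24, -0.10, 0.05, 0.37], [0.03, -0.04, 0.02, -0.01, -0.07], [-0.05, 0.09, -0.04, 0.02, 0.13]]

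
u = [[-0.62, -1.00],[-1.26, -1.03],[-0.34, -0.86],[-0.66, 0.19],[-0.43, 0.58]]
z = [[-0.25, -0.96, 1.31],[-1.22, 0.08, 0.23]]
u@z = [[1.38, 0.52, -1.04], [1.57, 1.13, -1.89], [1.13, 0.26, -0.64], [-0.07, 0.65, -0.82], [-0.6, 0.46, -0.43]]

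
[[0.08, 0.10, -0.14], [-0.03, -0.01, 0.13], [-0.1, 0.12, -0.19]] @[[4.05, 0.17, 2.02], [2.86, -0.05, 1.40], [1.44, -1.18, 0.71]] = [[0.41, 0.17, 0.20],[0.04, -0.16, 0.02],[-0.34, 0.20, -0.17]]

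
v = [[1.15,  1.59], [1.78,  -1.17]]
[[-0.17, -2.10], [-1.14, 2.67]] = v @ [[-0.48, 0.43], [0.24, -1.63]]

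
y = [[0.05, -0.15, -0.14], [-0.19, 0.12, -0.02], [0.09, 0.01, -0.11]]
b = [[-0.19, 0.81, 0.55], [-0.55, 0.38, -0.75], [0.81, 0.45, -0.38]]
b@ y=[[-0.11, 0.13, -0.05], [-0.17, 0.12, 0.15], [-0.08, -0.07, -0.08]]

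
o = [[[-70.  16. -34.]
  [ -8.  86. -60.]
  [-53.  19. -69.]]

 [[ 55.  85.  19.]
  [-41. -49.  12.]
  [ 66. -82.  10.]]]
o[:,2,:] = [[-53.0, 19.0, -69.0], [66.0, -82.0, 10.0]]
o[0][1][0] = -8.0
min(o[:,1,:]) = -60.0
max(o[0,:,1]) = 86.0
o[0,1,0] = -8.0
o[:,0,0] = [-70.0, 55.0]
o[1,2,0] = 66.0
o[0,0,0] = -70.0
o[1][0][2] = 19.0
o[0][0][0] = -70.0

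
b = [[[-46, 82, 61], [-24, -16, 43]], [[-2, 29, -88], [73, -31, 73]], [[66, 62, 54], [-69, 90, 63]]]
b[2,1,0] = -69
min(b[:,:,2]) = -88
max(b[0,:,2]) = 61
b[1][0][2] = -88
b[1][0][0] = -2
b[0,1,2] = 43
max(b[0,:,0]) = -24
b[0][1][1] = -16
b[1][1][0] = 73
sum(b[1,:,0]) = 71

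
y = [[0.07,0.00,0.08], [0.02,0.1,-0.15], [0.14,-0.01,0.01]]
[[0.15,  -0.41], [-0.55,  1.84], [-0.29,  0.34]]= y@[[-2.3, 3.43],[0.81, 5.45],[3.92, -8.15]]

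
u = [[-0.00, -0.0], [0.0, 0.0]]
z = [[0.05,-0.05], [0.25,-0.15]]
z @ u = [[0.0,0.0], [0.00,0.00]]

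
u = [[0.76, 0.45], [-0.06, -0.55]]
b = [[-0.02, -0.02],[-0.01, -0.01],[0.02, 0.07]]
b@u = [[-0.01, 0.00], [-0.01, 0.00], [0.01, -0.03]]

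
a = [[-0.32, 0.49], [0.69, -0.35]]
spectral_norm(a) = 0.94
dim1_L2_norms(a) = [0.59, 0.77]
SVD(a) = [[-0.59, 0.81], [0.81, 0.59]] @ diag([0.9397975692923844, 0.24058372503585082]) @ [[0.79, -0.61], [0.61, 0.79]]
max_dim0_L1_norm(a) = 1.01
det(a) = -0.23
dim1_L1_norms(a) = [0.81, 1.04]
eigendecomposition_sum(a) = [[0.13, 0.1], [0.15, 0.12]] + [[-0.45, 0.39], [0.54, -0.47]]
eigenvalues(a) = [0.25, -0.92]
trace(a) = -0.67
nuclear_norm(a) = 1.18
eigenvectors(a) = [[0.65, -0.63], [0.76, 0.77]]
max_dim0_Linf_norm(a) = 0.69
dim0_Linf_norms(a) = [0.69, 0.49]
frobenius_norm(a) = 0.97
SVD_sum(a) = [[-0.44, 0.34], [0.60, -0.46]] + [[0.12, 0.15],[0.09, 0.11]]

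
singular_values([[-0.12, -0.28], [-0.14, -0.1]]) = [0.34, 0.08]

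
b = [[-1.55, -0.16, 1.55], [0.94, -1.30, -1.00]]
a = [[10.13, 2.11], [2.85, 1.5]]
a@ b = [[-13.72,  -4.36,  13.59],  [-3.01,  -2.41,  2.92]]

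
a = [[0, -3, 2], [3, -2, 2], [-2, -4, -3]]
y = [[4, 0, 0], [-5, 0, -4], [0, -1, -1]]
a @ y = [[15, -2, 10], [22, -2, 6], [12, 3, 19]]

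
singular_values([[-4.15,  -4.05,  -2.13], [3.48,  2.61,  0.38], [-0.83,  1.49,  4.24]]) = [7.7, 4.33, 0.05]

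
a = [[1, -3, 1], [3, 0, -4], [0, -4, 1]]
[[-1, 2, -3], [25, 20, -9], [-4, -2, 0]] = a @ [[3, 4, -3], [0, 0, 0], [-4, -2, 0]]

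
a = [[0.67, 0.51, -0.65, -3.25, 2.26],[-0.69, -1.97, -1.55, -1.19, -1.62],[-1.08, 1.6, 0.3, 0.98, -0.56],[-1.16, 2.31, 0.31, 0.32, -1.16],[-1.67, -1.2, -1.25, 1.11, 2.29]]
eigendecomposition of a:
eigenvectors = [[0.65+0.00j,0.65-0.00j,(0.03+0.55j),(0.03-0.55j),(0.5+0j)], [(0.06-0.19j),0.06+0.19j,(-0.62+0j),(-0.62-0j),0.30+0.00j], [(-0.36+0.03j),(-0.36-0.03j),(0.13+0.23j),0.13-0.23j,-0.77+0.00j], [-0.37-0.10j,(-0.37+0.1j),(0.13+0.42j),0.13-0.42j,0.28+0.00j], [-0.06+0.51j,-0.06-0.51j,-0.20+0.07j,-0.20-0.07j,-0.04+0.00j]]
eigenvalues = [(2.7+2.11j), (2.7-2.11j), (-1.89+2.18j), (-1.89-2.18j), 0j]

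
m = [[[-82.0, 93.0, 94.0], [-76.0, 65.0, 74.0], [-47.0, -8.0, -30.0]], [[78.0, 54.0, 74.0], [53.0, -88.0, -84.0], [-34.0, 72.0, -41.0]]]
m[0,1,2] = 74.0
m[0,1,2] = 74.0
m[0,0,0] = -82.0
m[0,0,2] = 94.0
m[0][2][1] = -8.0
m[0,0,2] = 94.0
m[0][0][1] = 93.0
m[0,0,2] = 94.0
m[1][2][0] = -34.0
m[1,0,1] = 54.0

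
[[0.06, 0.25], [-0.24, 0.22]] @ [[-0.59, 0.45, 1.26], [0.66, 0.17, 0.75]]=[[0.13,0.07,0.26], [0.29,-0.07,-0.14]]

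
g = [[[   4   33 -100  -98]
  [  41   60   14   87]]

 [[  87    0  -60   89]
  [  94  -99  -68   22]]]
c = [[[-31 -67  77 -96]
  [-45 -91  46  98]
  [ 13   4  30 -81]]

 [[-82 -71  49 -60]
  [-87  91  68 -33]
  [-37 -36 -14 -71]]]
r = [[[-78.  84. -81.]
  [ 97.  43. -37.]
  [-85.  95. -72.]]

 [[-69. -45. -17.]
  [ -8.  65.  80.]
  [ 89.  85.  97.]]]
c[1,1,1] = 91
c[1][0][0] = -82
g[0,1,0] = 41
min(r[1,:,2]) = -17.0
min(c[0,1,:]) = -91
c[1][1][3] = -33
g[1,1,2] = -68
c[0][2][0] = 13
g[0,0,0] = 4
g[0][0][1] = 33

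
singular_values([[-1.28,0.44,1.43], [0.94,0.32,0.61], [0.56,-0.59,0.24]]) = [2.01, 1.24, 0.63]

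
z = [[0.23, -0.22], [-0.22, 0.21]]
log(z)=[[(-4.43+1.5j), (-3.78+1.57j)], [(-3.78+1.57j), -4.78+1.64j]]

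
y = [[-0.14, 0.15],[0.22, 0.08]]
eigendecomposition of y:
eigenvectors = [[-0.83, -0.42], [0.56, -0.91]]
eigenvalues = [-0.24, 0.18]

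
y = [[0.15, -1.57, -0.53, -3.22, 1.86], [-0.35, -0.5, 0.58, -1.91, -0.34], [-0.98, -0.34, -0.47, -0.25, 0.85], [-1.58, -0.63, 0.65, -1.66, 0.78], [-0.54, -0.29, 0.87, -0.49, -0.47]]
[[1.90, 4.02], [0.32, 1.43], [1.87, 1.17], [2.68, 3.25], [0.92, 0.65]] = y@[[-1.09, -0.32],[-1.87, 0.12],[0.35, 0.95],[0.53, -0.68],[0.55, 1.38]]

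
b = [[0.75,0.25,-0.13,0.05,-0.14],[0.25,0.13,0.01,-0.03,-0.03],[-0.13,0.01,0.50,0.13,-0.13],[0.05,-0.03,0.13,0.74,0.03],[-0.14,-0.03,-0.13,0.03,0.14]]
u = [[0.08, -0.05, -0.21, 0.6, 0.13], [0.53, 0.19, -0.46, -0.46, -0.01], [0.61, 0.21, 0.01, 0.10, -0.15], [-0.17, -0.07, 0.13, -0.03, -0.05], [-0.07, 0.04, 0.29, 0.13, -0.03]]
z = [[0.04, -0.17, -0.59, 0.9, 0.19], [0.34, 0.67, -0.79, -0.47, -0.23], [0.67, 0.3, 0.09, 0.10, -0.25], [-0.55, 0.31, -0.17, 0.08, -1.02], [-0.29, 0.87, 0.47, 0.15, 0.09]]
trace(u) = 0.22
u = z @ b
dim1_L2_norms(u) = [0.66, 0.86, 0.67, 0.23, 0.33]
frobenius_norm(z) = 2.42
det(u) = 0.00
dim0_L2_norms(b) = [0.81, 0.29, 0.55, 0.75, 0.24]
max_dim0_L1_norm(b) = 1.32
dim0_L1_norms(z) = [1.89, 2.32, 2.11, 1.7, 1.78]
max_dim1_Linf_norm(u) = 0.61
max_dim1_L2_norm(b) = 0.81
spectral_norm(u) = 1.02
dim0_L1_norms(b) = [1.32, 0.45, 0.9, 0.98, 0.47]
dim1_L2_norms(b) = [0.81, 0.29, 0.55, 0.75, 0.24]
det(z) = 1.10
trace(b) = 2.26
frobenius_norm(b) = 1.29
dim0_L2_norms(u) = [0.83, 0.3, 0.6, 0.77, 0.21]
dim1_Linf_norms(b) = [0.75, 0.25, 0.5, 0.74, 0.14]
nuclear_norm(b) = 2.26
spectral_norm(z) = 1.41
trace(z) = 0.97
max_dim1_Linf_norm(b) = 0.75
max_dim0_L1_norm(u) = 1.46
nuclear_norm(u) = 2.29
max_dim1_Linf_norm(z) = 1.02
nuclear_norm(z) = 5.27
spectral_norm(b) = 0.89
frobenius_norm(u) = 1.33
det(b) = 0.00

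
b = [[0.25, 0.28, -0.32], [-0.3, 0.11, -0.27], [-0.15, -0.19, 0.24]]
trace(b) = 0.60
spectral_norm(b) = 0.61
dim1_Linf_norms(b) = [0.32, 0.3, 0.24]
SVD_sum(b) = [[0.15, 0.28, -0.36], [0.05, 0.10, -0.13], [-0.11, -0.20, 0.25]] + [[0.10, -0.00, 0.04], [-0.35, 0.01, -0.14], [-0.04, 0.0, -0.02]] + [[-0.00, 0.0, 0.0], [-0.0, 0.0, 0.0], [-0.00, 0.0, 0.0]]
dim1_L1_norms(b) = [0.85, 0.68, 0.58]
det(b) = 0.00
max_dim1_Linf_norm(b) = 0.32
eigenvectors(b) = [[(-0.24+0j),(0.73+0j),0.73-0.00j],[0.81+0.00j,(-0.45+0.14j),(-0.45-0.14j)],[0.54+0.00j,(-0.49-0j),-0.49+0.00j]]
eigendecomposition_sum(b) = [[(-0.01-0j), (-0+0j), -0.01+0.00j], [(0.03+0j), 0j, 0.04-0.00j], [(0.02+0j), 0.00+0.00j, (0.03-0j)]] + [[(0.13+0.45j), 0.14-0.75j, (-0.15+1.34j)], [(-0.16-0.25j), 0.05+0.49j, (-0.16-0.85j)], [(-0.08-0.3j), -0.10+0.50j, (0.11-0.89j)]] + [[0.13-0.45j, (0.14+0.75j), -0.15-1.34j], [-0.16+0.25j, (0.05-0.49j), -0.16+0.85j], [-0.08+0.30j, (-0.1-0.5j), 0.11+0.89j]]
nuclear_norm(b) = 1.02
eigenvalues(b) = [(0.02+0j), (0.29+0.05j), (0.29-0.05j)]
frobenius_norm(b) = 0.73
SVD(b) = [[-0.79, 0.26, 0.56], [-0.28, -0.96, 0.06], [0.55, -0.11, 0.83]] @ diag([0.6128646234084217, 0.39855404839162734, 0.007184976346355669]) @ [[-0.32, -0.58, 0.75], [0.93, -0.03, 0.37], [-0.2, 0.81, 0.55]]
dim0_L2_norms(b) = [0.42, 0.36, 0.48]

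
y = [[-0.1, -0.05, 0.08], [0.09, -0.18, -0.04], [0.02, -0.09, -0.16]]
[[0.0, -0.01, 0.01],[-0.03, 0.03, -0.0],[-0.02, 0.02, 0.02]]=y@ [[-0.03, 0.14, -0.15], [0.13, -0.08, -0.04], [0.06, -0.06, -0.14]]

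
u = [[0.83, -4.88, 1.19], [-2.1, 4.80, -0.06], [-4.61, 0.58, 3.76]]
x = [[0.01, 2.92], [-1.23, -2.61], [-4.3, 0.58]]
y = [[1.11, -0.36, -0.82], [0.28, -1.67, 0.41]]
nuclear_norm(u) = 13.21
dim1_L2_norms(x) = [2.92, 2.89, 4.34]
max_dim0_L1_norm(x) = 6.11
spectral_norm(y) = 1.82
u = x @ y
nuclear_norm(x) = 8.43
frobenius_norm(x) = 5.97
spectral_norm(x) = 4.49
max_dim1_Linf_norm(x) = 4.3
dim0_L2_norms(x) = [4.47, 3.96]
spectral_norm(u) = 7.56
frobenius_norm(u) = 9.44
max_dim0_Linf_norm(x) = 4.3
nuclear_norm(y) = 3.15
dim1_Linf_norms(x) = [2.92, 2.61, 4.3]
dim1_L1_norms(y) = [2.29, 2.36]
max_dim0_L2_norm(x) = 4.47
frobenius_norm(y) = 2.25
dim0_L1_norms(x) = [5.54, 6.11]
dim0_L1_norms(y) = [1.39, 2.03, 1.23]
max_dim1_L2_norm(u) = 5.98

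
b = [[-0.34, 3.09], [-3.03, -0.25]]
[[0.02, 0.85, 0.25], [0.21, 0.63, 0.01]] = b @ [[-0.07, -0.23, -0.01], [0.0, 0.25, 0.08]]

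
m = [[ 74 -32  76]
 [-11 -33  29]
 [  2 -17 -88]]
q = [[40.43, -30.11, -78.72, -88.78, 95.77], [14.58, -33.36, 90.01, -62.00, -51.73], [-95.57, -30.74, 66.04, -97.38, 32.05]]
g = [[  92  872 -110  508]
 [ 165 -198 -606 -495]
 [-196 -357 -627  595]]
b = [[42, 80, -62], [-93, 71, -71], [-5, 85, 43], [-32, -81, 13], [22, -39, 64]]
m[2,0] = 2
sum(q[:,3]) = -248.16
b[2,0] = -5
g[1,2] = -606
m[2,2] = -88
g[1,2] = -606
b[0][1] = 80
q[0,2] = -78.72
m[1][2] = 29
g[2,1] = -357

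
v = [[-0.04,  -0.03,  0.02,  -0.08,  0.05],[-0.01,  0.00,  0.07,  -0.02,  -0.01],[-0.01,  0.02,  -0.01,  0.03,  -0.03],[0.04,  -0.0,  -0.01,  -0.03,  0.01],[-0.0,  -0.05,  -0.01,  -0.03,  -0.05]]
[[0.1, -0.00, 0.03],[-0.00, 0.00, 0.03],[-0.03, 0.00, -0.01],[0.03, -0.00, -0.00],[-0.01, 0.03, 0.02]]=v @ [[-0.17, -0.02, -0.12], [0.36, -0.33, -0.17], [-0.31, 0.03, 0.30], [-1.04, 0.02, -0.25], [0.47, -0.26, -0.12]]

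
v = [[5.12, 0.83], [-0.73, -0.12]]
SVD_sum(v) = [[5.12, 0.83],[-0.73, -0.12]] + [[0.0, -0.0],[0.0, -0.0]]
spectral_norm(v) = 5.24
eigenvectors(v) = [[0.99, -0.16], [-0.14, 0.99]]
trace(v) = 5.00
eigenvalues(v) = [5.0, -0.0]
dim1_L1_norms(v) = [5.95, 0.85]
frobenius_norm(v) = 5.24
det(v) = -0.01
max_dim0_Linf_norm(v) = 5.12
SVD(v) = [[-0.99, 0.14], [0.14, 0.99]] @ diag([5.2393317673152735, 0.0016223442945579366]) @ [[-0.99, -0.16],[0.16, -0.99]]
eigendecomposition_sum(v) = [[5.12, 0.83], [-0.73, -0.12]] + [[0.00,  0.0], [-0.00,  -0.00]]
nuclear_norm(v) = 5.24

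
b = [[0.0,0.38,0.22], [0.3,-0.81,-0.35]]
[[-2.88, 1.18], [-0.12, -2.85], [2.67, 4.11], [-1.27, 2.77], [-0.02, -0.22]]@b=[[0.35, -2.05, -1.05], [-0.86, 2.26, 0.97], [1.23, -2.31, -0.85], [0.83, -2.73, -1.25], [-0.07, 0.17, 0.07]]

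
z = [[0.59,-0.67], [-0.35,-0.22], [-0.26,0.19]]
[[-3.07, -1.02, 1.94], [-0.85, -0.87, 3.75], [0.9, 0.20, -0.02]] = z @ [[-0.29, 0.99, -5.73], [4.32, 2.39, -7.94]]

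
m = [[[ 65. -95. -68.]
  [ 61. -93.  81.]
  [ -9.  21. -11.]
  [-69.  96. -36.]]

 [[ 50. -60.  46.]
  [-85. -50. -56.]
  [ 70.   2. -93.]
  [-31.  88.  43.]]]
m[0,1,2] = 81.0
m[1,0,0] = 50.0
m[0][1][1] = -93.0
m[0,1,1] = -93.0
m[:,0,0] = [65.0, 50.0]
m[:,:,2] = [[-68.0, 81.0, -11.0, -36.0], [46.0, -56.0, -93.0, 43.0]]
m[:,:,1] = [[-95.0, -93.0, 21.0, 96.0], [-60.0, -50.0, 2.0, 88.0]]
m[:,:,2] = [[-68.0, 81.0, -11.0, -36.0], [46.0, -56.0, -93.0, 43.0]]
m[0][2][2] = -11.0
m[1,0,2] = 46.0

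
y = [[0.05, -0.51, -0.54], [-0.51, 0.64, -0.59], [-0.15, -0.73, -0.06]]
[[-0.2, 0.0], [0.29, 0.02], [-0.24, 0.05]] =y@[[-0.13, -0.13],  [0.36, -0.05],  [0.01, 0.03]]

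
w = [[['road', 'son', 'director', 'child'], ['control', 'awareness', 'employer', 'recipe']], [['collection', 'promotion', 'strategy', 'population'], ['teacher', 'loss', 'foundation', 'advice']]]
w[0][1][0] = 'control'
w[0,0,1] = 'son'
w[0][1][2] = 'employer'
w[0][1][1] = 'awareness'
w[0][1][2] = 'employer'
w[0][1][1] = 'awareness'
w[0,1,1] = 'awareness'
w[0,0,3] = 'child'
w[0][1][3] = 'recipe'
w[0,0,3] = 'child'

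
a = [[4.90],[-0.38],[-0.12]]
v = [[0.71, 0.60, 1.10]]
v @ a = [[3.12]]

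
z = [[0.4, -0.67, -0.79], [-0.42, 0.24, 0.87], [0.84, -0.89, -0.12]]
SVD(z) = [[-0.61, 0.28, -0.74], [0.5, -0.59, -0.63], [-0.61, -0.76, 0.23]] @ diag([1.7551468048203596, 0.7807159562919047, 0.21434152448859764]) @ [[-0.55,0.61,0.56], [-0.35,0.44,-0.83], [0.76,0.65,0.03]]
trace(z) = 0.52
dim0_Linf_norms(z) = [0.84, 0.89, 0.87]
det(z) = -0.29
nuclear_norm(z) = 2.75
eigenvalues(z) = [(-0.22+0j), (0.37+1.1j), (0.37-1.1j)]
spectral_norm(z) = 1.76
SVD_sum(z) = [[0.60, -0.66, -0.61], [-0.48, 0.53, 0.49], [0.60, -0.66, -0.61]] + [[-0.08, 0.1, -0.18], [0.16, -0.21, 0.38], [0.21, -0.26, 0.49]] + [[-0.12, -0.1, -0.0],[-0.1, -0.09, -0.0],[0.04, 0.03, 0.00]]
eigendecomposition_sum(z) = [[(-0.12+0j), (-0.11+0j), 0.03-0.00j], [(-0.11+0j), -0.10+0.00j, 0.03-0.00j], [-0j, 0.00-0.00j, -0.00+0.00j]] + [[(0.26+0.2j),-0.28-0.21j,(-0.41+0.23j)], [-0.16-0.25j,(0.17+0.27j),(0.42-0.06j)], [(0.42-0.14j),-0.45+0.15j,(-0.06+0.63j)]] + [[(0.26-0.2j),-0.28+0.21j,(-0.41-0.23j)], [(-0.16+0.25j),0.17-0.27j,0.42+0.06j], [(0.42+0.14j),(-0.45-0.15j),(-0.06-0.63j)]]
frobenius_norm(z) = 1.93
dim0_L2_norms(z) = [1.02, 1.14, 1.18]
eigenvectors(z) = [[(-0.73+0j), (0.29+0.43j), (0.29-0.43j)],[(-0.69+0j), (-0.11-0.46j), -0.11+0.46j],[0.01+0.00j, 0.71+0.00j, (0.71-0j)]]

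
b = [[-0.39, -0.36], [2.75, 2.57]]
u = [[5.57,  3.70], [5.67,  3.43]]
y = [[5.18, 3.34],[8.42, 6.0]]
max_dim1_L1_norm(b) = 5.32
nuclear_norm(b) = 3.80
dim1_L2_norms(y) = [6.16, 10.34]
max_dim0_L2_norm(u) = 7.95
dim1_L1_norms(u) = [9.27, 9.1]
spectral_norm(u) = 9.41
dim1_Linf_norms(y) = [5.18, 8.42]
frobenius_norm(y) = 12.04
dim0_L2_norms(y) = [9.89, 6.87]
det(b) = -0.01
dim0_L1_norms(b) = [3.14, 2.93]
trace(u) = 9.00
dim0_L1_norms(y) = [13.6, 9.34]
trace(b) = 2.18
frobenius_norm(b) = 3.80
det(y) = 2.96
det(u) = -1.87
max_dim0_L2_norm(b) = 2.78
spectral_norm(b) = 3.80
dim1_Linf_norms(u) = [5.57, 5.67]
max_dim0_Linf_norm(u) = 5.67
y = u + b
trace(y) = 11.18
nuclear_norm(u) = 9.61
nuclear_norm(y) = 12.28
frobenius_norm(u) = 9.41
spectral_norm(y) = 12.03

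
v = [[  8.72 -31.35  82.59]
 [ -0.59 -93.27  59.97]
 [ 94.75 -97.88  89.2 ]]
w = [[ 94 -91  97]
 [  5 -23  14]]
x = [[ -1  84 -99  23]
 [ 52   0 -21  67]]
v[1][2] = 59.97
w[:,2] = [97, 14]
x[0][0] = -1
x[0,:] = [-1, 84, -99, 23]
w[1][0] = 5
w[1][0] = 5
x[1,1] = 0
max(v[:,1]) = -31.35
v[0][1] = -31.35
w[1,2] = 14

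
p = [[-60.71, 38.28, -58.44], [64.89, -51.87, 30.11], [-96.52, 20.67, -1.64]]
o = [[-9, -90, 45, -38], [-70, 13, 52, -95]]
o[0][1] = -90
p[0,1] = 38.28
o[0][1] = -90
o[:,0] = [-9, -70]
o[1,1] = 13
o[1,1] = 13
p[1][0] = 64.89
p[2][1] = 20.67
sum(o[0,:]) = -92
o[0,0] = -9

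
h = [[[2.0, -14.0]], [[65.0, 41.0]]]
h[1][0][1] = 41.0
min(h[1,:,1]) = 41.0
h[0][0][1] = -14.0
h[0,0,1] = -14.0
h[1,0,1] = 41.0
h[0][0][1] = -14.0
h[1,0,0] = 65.0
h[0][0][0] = 2.0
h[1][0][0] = 65.0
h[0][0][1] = -14.0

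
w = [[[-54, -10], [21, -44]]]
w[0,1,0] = 21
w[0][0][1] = -10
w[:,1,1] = [-44]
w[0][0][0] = -54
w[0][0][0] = -54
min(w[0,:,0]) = -54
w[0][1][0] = 21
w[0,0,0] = -54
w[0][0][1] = -10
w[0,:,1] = [-10, -44]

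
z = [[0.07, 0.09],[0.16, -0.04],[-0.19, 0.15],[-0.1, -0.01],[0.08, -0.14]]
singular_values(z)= [0.33, 0.16]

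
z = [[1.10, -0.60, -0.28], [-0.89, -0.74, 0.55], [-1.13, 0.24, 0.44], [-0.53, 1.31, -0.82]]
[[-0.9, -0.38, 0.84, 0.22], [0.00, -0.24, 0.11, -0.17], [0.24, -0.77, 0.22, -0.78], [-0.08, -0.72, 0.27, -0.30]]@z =[[-1.72, 1.31, 0.23], [0.18, -0.02, 0.06], [1.11, -0.54, 0.25], [0.41, 0.25, -0.01]]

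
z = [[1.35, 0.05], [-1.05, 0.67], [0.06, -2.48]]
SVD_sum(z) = [[0.04, -0.22], [-0.17, 0.85], [0.49, -2.39]] + [[1.31,0.27], [-0.88,-0.18], [-0.43,-0.09]]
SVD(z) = [[0.09, 0.8], [-0.33, -0.54], [0.94, -0.26]] @ diag([2.6004712573724857, 1.6637154923782993]) @ [[0.2, -0.98], [0.98, 0.20]]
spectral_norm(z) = 2.60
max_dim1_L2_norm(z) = 2.48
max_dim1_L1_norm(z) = 2.54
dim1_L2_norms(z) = [1.35, 1.25, 2.48]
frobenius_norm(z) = 3.09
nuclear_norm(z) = 4.26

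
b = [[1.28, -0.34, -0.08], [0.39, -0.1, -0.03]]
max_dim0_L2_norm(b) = 1.34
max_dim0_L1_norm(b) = 1.67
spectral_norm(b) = 1.39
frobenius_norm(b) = 1.39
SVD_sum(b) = [[1.28,-0.34,-0.08], [0.39,-0.10,-0.02]] + [[-0.0, -0.0, 0.00],[0.00, 0.0, -0.01]]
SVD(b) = [[-0.96, -0.29], [-0.29, 0.96]] @ diag([1.3868523818876328, 0.006361670582442674]) @ [[-0.96, 0.26, 0.06],[0.08, 0.52, -0.85]]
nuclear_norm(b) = 1.39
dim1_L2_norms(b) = [1.33, 0.4]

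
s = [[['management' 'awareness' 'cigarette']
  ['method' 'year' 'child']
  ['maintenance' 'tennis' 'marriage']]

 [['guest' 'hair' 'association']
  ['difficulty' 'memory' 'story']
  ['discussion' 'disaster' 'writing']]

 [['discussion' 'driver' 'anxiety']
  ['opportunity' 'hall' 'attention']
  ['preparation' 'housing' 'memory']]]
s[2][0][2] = 'anxiety'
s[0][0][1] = 'awareness'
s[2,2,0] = 'preparation'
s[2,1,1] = 'hall'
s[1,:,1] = ['hair', 'memory', 'disaster']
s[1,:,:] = [['guest', 'hair', 'association'], ['difficulty', 'memory', 'story'], ['discussion', 'disaster', 'writing']]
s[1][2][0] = 'discussion'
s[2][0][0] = 'discussion'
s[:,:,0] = [['management', 'method', 'maintenance'], ['guest', 'difficulty', 'discussion'], ['discussion', 'opportunity', 'preparation']]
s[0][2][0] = 'maintenance'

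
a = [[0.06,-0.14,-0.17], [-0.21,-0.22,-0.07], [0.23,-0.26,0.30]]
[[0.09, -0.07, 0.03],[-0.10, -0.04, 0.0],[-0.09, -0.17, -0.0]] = a @ [[0.45, -0.24, 0.08], [0.17, 0.43, -0.05], [-0.51, -0.02, -0.12]]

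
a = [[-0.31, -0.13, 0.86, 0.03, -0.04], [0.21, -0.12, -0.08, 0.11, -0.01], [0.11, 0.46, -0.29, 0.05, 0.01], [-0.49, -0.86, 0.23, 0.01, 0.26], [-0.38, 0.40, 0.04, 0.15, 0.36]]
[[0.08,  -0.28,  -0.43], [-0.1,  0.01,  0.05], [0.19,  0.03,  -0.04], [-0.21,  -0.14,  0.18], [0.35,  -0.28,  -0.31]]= a @ [[-0.57,0.12,-0.21], [0.45,-0.09,-0.41], [-0.08,-0.29,-0.65], [0.54,-0.45,-0.14], [-0.34,-0.33,-0.49]]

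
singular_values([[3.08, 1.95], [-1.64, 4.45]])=[4.87, 3.47]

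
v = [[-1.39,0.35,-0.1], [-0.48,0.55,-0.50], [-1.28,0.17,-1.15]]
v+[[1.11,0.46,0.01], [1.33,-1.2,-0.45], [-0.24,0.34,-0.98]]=[[-0.28,0.81,-0.09],[0.85,-0.65,-0.95],[-1.52,0.51,-2.13]]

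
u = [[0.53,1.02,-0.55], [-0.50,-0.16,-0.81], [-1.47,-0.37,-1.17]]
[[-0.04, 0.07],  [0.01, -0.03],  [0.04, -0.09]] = u@[[-0.03,  0.06], [-0.02,  0.03], [0.01,  -0.01]]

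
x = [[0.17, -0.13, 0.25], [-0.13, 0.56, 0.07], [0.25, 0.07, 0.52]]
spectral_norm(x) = 0.65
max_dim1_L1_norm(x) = 0.84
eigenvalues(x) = [0.0, 0.65, 0.6]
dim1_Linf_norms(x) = [0.25, 0.56, 0.52]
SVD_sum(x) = [[0.13, 0.01, 0.26], [0.01, 0.0, 0.02], [0.26, 0.02, 0.52]] + [[0.04, -0.14, -0.01], [-0.14, 0.56, 0.05], [-0.01, 0.05, 0.00]] + [[0.00, 0.00, -0.00],  [0.00, 0.00, -0.00],  [-0.00, -0.00, 0.0]]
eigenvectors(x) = [[0.86, 0.45, -0.24], [0.26, 0.04, 0.97], [-0.45, 0.89, 0.08]]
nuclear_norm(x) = 1.25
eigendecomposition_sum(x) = [[0.00, 0.00, -0.00], [0.00, 0.0, -0.00], [-0.0, -0.0, 0.0]] + [[0.13, 0.01, 0.26], [0.01, 0.00, 0.02], [0.26, 0.02, 0.52]] + [[0.04, -0.14, -0.01],[-0.14, 0.56, 0.05],[-0.01, 0.05, 0.00]]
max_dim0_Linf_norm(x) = 0.56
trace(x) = 1.25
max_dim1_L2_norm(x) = 0.58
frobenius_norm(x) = 0.88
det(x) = 0.00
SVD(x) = [[-0.45,0.24,-0.86],  [-0.04,-0.97,-0.26],  [-0.89,-0.08,0.45]] @ diag([0.6502411898541618, 0.5989037183346235, 0.0008550918112145843]) @ [[-0.45, -0.04, -0.89], [0.24, -0.97, -0.08], [-0.86, -0.26, 0.45]]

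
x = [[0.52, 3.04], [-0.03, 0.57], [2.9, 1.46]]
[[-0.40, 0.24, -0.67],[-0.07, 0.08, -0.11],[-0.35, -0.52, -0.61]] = x@[[-0.06, -0.24, -0.11], [-0.12, 0.12, -0.2]]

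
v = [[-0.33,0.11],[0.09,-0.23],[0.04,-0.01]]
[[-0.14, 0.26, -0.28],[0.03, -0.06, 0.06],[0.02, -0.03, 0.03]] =v @ [[0.44, -0.82, 0.87], [0.04, -0.07, 0.07]]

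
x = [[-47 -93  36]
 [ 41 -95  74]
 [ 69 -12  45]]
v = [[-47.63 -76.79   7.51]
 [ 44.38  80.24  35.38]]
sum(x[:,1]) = -200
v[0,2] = 7.51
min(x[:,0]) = -47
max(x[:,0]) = 69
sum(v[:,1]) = 3.4499999999999886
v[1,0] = 44.38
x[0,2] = 36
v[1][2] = 35.38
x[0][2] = 36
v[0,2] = 7.51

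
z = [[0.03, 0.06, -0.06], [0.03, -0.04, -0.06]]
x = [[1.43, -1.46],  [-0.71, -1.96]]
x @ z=[[-0.0, 0.14, 0.00], [-0.08, 0.04, 0.16]]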